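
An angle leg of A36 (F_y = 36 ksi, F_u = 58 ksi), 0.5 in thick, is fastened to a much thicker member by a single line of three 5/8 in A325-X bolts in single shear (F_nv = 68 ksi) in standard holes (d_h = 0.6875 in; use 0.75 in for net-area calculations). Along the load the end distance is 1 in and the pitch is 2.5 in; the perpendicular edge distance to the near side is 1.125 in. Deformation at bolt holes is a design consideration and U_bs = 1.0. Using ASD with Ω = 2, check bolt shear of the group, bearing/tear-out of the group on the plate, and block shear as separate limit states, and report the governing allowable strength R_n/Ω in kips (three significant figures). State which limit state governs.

31.3 kips (bolt shear governs)

Bolt shear: A_b = π·0.625²/4 = 0.3068 in²; R_n = 68 × 0.3068 × 3 × 1 = 62.59 kips → 62.59 / 2 = 31.3 kips.
Bearing: edge l_c = 0.6562, r_n = 22.84 kips; interior l_c = 1.812, r_n = 43.5 kips; R_n = 22.84 + 2·43.5 = 109.8 kips → 54.9 kips.
Block shear: A_gv = 3, A_nv = 2.062, A_nt = 0.375 in²; R_n = min(0.6F_uA_nv, 0.6F_yA_gv) + U_bs·F_u·A_nt = 86.55 kips → 43.3 kips.
Bolt shear governs: 31.3 kips.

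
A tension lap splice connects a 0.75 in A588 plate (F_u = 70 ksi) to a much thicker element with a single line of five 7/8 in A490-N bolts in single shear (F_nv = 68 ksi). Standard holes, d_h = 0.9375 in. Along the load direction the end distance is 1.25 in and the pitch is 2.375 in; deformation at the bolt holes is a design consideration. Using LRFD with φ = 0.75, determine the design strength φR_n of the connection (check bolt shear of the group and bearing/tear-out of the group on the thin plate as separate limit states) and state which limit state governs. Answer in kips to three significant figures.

Bolt shear: A_b = π·0.875²/4 = 0.6013 in²; R_n = 68 × 0.6013 × 5 × 1 = 204.4 kips → 0.75 × 204.4 = 153 kips.
Bearing (1.2 l_c t F_u ≤ 2.4 d t F_u): upper limit = 2.4·0.875·0.75·70 = 110.3 kips.
  Edge l_c = 1.25 − 0.9375/2 = 0.7812 → r_n = 49.22 kips; interior l_c = 2.375 − 0.9375 = 1.438 → r_n = 90.56 kips.
  R_n,bearing = 1·49.22 + 4·90.56 = 411.5 kips → 0.75 × 411.5 = 309 kips.
Bolt shear governs: 153 kips.

153 kips (bolt shear governs)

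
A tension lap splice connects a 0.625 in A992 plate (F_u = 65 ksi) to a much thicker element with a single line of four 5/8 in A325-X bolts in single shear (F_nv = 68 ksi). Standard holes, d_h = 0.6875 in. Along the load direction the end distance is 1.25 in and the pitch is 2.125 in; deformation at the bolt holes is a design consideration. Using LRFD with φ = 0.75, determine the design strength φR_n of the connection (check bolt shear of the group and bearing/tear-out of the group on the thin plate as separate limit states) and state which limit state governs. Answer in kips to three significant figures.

62.6 kips (bolt shear governs)

Bolt shear: A_b = π·0.625²/4 = 0.3068 in²; R_n = 68 × 0.3068 × 4 × 1 = 83.45 kips → 0.75 × 83.45 = 62.6 kips.
Bearing (1.2 l_c t F_u ≤ 2.4 d t F_u): upper limit = 2.4·0.625·0.625·65 = 60.94 kips.
  Edge l_c = 1.25 − 0.6875/2 = 0.9062 → r_n = 44.18 kips; interior l_c = 2.125 − 0.6875 = 1.438 → r_n = 60.94 kips.
  R_n,bearing = 1·44.18 + 3·60.94 = 227 kips → 0.75 × 227 = 170 kips.
Bolt shear governs: 62.6 kips.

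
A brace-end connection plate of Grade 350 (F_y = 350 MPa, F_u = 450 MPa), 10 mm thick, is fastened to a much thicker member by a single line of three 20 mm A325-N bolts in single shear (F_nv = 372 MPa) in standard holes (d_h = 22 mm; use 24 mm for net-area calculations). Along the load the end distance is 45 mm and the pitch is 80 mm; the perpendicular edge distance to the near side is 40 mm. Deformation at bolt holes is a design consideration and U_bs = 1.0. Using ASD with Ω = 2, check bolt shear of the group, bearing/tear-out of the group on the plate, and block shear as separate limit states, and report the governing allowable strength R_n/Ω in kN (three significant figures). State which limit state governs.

175 kN (bolt shear governs)

Bolt shear: A_b = π·20²/4 = 314.2 mm²; R_n = 372 × 314.2 × 3 × 1 / 1000 = 350.6 kN → 350.6 / 2 = 175 kN.
Bearing: edge l_c = 34, r_n = 183.6 kN; interior l_c = 58, r_n = 216 kN; R_n = 183.6 + 2·216 = 615.6 kN → 308 kN.
Block shear: A_gv = 2050, A_nv = 1450, A_nt = 280 mm²; R_n = min(0.6F_uA_nv, 0.6F_yA_gv) + U_bs·F_u·A_nt = 517.5 kN → 259 kN.
Bolt shear governs: 175 kN.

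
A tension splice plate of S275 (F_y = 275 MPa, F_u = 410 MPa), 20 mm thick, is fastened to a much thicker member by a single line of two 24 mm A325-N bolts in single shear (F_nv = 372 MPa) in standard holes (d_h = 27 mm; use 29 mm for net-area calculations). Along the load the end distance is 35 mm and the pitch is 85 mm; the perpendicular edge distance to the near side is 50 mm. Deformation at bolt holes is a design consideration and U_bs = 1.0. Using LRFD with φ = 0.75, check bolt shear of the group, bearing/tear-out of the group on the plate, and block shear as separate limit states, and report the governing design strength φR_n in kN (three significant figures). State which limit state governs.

Bolt shear: A_b = π·24²/4 = 452.4 mm²; R_n = 372 × 452.4 × 2 × 1 / 1000 = 336.6 kN → 0.75 × 336.6 = 252 kN.
Bearing: edge l_c = 21.5, r_n = 211.6 kN; interior l_c = 58, r_n = 472.3 kN; R_n = 211.6 + 1·472.3 = 683.9 kN → 513 kN.
Block shear: A_gv = 2400, A_nv = 1530, A_nt = 710 mm²; R_n = min(0.6F_uA_nv, 0.6F_yA_gv) + U_bs·F_u·A_nt = 667.5 kN → 501 kN.
Bolt shear governs: 252 kN.

252 kN (bolt shear governs)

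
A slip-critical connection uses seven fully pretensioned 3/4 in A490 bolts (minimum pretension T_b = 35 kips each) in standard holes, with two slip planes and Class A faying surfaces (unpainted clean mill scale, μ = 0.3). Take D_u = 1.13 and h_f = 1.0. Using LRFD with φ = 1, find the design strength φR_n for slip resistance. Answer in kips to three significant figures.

R_n = μ · D_u · h_f · T_b · n_s · n_b = 0.3 × 1.13 × 1.0 × 35 × 2 × 7 = 166.1 kips.
Design strength φR_n = 1 × 166.1 = 166 kips.

166 kips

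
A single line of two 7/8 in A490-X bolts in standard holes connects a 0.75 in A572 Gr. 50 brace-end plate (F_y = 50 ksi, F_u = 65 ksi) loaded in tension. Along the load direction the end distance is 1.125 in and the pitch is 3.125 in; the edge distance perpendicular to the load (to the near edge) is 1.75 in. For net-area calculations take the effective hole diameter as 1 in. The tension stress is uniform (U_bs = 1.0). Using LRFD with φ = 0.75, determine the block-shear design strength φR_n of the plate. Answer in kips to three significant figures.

106 kips

Shear plane L_v = 1.125 + 1·3.125 = 4.25 in; A_gv = 4.25 × 0.75 = 3.188 in².
A_nv = (4.25 − 1.5·1) × 0.75 = 2.062 in².
A_nt = (1.75 − 0.5·1) × 0.75 = 0.9375 in².
0.6 F_u A_nv = 80.44 kips; 0.6 F_y A_gv = 95.62 kips → shear rupture governs the shear term.
R_n = 80.44 + 1.0 × 65 × 0.9375 = 141.4 kips.
Design strength φR_n = 0.75 × 141.4 = 106 kips.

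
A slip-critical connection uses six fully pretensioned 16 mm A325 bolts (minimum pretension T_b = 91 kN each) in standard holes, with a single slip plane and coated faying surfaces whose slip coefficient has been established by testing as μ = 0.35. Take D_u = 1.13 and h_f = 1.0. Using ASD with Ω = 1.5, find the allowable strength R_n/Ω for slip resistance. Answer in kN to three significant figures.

R_n = μ · D_u · h_f · T_b · n_s · n_b = 0.35 × 1.13 × 1.0 × 91 × 1 × 6 = 215.9 kN.
Allowable strength R_n/Ω = 215.9 / 1.5 = 144 kN.

144 kN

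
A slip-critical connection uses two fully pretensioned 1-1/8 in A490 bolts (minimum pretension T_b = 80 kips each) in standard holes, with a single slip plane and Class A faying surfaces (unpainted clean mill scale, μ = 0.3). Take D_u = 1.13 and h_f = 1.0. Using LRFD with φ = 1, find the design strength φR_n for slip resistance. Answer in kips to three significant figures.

54.2 kips

R_n = μ · D_u · h_f · T_b · n_s · n_b = 0.3 × 1.13 × 1.0 × 80 × 1 × 2 = 54.24 kips.
Design strength φR_n = 1 × 54.24 = 54.2 kips.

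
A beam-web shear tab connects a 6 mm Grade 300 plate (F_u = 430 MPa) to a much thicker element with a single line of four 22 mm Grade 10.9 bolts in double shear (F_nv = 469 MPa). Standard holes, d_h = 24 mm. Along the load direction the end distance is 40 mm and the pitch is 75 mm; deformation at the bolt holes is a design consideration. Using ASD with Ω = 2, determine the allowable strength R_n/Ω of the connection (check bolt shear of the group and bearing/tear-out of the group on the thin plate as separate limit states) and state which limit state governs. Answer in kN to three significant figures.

248 kN (bearing governs)

Bolt shear: A_b = π·22²/4 = 380.1 mm²; R_n = 469 × 380.1 × 4 × 2 / 1000 = 1426 kN → 1426 / 2 = 713 kN.
Bearing (1.2 l_c t F_u ≤ 2.4 d t F_u): upper limit = 2.4·22·6·430 / 1000 = 136.2 kN.
  Edge l_c = 40 − 24/2 = 28 → r_n = 86.69 kN; interior l_c = 75 − 24 = 51 → r_n = 136.2 kN.
  R_n,bearing = 1·86.69 + 3·136.2 = 495.4 kN → 495.4 / 2 = 248 kN.
Bearing governs: 248 kN.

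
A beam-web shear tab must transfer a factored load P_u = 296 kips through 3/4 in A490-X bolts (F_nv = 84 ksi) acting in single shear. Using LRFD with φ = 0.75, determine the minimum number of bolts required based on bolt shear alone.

A_b = π·0.75²/4 = 0.4418 in².
Per-bolt design strength φR_n = 0.75 × 84 × 0.4418 × 1 = 27.83 kips.
n ≥ 296 / 27.83 = 10.64 → use 11 bolts.

11 bolts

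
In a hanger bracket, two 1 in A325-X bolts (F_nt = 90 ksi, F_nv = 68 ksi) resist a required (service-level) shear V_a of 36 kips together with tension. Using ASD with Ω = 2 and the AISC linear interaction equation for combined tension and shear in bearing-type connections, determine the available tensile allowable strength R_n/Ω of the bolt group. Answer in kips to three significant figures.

44.2 kips

A_b = π·1²/4 = 0.7854 in²; f_rv = 36 / (2 × 0.7854) = 22.92 ksi.
F'_nt = 1.3 F_nt − (Ω F_nt / F_nv) f_rv = 1.3·90 − (2·90/68)·22.92 = 56.33 ksi, capped at F_nt → F'_nt = 56.33 ksi.
R_n = F'_nt · A_b · n = 56.33 × 0.7854 × 2 = 88.49 kips.
Allowable strength R_n/Ω = 88.49 / 2 = 44.2 kips.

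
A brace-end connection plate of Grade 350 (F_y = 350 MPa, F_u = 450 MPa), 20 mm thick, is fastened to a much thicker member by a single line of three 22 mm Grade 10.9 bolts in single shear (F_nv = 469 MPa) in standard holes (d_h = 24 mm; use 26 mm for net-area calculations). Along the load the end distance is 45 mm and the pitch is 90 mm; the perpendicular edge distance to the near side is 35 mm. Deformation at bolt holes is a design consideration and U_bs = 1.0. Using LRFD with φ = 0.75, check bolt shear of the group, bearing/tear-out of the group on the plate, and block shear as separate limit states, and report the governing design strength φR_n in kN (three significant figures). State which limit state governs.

401 kN (bolt shear governs)

Bolt shear: A_b = π·22²/4 = 380.1 mm²; R_n = 469 × 380.1 × 3 × 1 / 1000 = 534.8 kN → 0.75 × 534.8 = 401 kN.
Bearing: edge l_c = 33, r_n = 356.4 kN; interior l_c = 66, r_n = 475.2 kN; R_n = 356.4 + 2·475.2 = 1307 kN → 980 kN.
Block shear: A_gv = 4500, A_nv = 3200, A_nt = 440 mm²; R_n = min(0.6F_uA_nv, 0.6F_yA_gv) + U_bs·F_u·A_nt = 1062 kN → 796 kN.
Bolt shear governs: 401 kN.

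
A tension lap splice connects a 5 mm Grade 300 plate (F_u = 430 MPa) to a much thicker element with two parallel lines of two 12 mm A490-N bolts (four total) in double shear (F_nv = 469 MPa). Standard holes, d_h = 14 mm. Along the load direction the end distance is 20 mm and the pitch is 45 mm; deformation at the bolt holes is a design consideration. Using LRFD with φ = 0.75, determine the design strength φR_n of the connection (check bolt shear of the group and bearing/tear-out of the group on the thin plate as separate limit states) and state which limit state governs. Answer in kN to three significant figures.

Bolt shear: A_b = π·12²/4 = 113.1 mm²; R_n = 469 × 113.1 × 4 × 2 / 1000 = 424.3 kN → 0.75 × 424.3 = 318 kN.
Bearing (1.2 l_c t F_u ≤ 2.4 d t F_u): upper limit = 2.4·12·5·430 / 1000 = 61.92 kN.
  Edge l_c = 20 − 14/2 = 13 → r_n = 33.54 kN; interior l_c = 45 − 14 = 31 → r_n = 61.92 kN.
  R_n,bearing = 2·33.54 + 2·61.92 = 190.9 kN → 0.75 × 190.9 = 143 kN.
Bearing governs: 143 kN.

143 kN (bearing governs)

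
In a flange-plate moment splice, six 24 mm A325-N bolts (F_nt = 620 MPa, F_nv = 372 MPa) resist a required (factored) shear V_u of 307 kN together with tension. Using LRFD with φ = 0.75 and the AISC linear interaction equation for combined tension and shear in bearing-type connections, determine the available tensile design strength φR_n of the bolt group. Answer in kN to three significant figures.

1130 kN

A_b = π·24²/4 = 452.4 mm²; f_rv = 307 × 1000 / (6 × 452.4) = 113.1 MPa.
F'_nt = 1.3 F_nt − (F_nt / φF_nv) f_rv = 1.3·620 − (620/(0.75·372))·113.1 = 554.7 MPa, capped at F_nt → F'_nt = 554.7 MPa.
R_n = F'_nt · A_b · n = 554.7 × 452.4 × 6 / 1000 = 1506 kN.
Design strength φR_n = 0.75 × 1506 = 1130 kN.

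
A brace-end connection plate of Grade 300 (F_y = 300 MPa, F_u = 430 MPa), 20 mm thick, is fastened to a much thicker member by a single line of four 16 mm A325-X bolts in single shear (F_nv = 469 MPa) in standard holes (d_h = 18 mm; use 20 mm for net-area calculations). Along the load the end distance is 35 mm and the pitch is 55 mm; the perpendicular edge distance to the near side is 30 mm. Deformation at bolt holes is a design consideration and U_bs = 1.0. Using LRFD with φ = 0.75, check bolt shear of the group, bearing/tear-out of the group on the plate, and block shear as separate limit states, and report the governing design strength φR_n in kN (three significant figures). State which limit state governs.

283 kN (bolt shear governs)

Bolt shear: A_b = π·16²/4 = 201.1 mm²; R_n = 469 × 201.1 × 4 × 1 / 1000 = 377.2 kN → 0.75 × 377.2 = 283 kN.
Bearing: edge l_c = 26, r_n = 268.3 kN; interior l_c = 37, r_n = 330.2 kN; R_n = 268.3 + 3·330.2 = 1259 kN → 944 kN.
Block shear: A_gv = 4000, A_nv = 2600, A_nt = 400 mm²; R_n = min(0.6F_uA_nv, 0.6F_yA_gv) + U_bs·F_u·A_nt = 842.8 kN → 632 kN.
Bolt shear governs: 283 kN.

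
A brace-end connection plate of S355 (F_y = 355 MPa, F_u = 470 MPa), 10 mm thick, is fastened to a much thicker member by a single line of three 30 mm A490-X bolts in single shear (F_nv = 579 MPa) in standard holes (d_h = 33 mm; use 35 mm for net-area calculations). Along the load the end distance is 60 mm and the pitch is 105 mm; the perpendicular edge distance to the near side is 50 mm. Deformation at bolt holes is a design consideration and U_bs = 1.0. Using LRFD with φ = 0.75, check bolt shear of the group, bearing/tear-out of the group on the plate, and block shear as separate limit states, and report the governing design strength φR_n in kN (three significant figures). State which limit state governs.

Bolt shear: A_b = π·30²/4 = 706.9 mm²; R_n = 579 × 706.9 × 3 × 1 / 1000 = 1228 kN → 0.75 × 1228 = 921 kN.
Bearing: edge l_c = 43.5, r_n = 245.3 kN; interior l_c = 72, r_n = 338.4 kN; R_n = 245.3 + 2·338.4 = 922.1 kN → 692 kN.
Block shear: A_gv = 2700, A_nv = 1825, A_nt = 325 mm²; R_n = min(0.6F_uA_nv, 0.6F_yA_gv) + U_bs·F_u·A_nt = 667.4 kN → 501 kN.
Block shear governs: 501 kN.

501 kN (block shear governs)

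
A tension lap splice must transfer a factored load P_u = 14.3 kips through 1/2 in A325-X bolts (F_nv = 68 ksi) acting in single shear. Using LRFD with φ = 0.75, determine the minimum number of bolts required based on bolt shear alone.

2 bolts

A_b = π·0.5²/4 = 0.1963 in².
Per-bolt design strength φR_n = 0.75 × 68 × 0.1963 × 1 = 10.01 kips.
n ≥ 14.3 / 10.01 = 1.428 → use 2 bolts.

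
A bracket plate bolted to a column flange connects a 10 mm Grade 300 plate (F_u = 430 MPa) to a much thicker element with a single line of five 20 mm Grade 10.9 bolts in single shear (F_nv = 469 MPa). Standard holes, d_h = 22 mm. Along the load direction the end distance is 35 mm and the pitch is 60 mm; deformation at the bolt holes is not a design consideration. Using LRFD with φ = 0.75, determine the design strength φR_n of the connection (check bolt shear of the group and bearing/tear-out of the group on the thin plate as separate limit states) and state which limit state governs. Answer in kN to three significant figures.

Bolt shear: A_b = π·20²/4 = 314.2 mm²; R_n = 469 × 314.2 × 5 × 1 / 1000 = 736.7 kN → 0.75 × 736.7 = 553 kN.
Bearing (1.5 l_c t F_u ≤ 3.0 d t F_u): upper limit = 3.0·20·10·430 / 1000 = 258 kN.
  Edge l_c = 35 − 22/2 = 24 → r_n = 154.8 kN; interior l_c = 60 − 22 = 38 → r_n = 245.1 kN.
  R_n,bearing = 1·154.8 + 4·245.1 = 1135 kN → 0.75 × 1135 = 851 kN.
Bolt shear governs: 553 kN.

553 kN (bolt shear governs)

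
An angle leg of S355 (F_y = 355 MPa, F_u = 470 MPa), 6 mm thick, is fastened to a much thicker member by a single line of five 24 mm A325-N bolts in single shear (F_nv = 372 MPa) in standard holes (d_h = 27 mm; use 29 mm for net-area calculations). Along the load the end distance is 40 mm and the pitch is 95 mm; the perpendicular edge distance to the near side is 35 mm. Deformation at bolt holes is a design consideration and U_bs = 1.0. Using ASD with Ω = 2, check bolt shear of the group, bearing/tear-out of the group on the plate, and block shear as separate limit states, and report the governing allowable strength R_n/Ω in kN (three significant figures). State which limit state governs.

274 kN (block shear governs)

Bolt shear: A_b = π·24²/4 = 452.4 mm²; R_n = 372 × 452.4 × 5 × 1 / 1000 = 841.4 kN → 841.4 / 2 = 421 kN.
Bearing: edge l_c = 26.5, r_n = 89.68 kN; interior l_c = 68, r_n = 162.4 kN; R_n = 89.68 + 4·162.4 = 739.4 kN → 370 kN.
Block shear: A_gv = 2520, A_nv = 1737, A_nt = 123 mm²; R_n = min(0.6F_uA_nv, 0.6F_yA_gv) + U_bs·F_u·A_nt = 547.6 kN → 274 kN.
Block shear governs: 274 kN.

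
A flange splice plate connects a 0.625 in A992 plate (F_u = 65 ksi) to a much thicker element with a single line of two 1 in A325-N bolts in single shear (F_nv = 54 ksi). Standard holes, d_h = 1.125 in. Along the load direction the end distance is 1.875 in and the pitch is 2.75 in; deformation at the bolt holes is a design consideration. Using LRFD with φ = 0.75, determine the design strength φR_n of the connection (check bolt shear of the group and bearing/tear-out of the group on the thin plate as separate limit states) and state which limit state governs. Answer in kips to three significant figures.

63.6 kips (bolt shear governs)

Bolt shear: A_b = π·1²/4 = 0.7854 in²; R_n = 54 × 0.7854 × 2 × 1 = 84.82 kips → 0.75 × 84.82 = 63.6 kips.
Bearing (1.2 l_c t F_u ≤ 2.4 d t F_u): upper limit = 2.4·1·0.625·65 = 97.5 kips.
  Edge l_c = 1.875 − 1.125/2 = 1.312 → r_n = 63.98 kips; interior l_c = 2.75 − 1.125 = 1.625 → r_n = 79.22 kips.
  R_n,bearing = 1·63.98 + 1·79.22 = 143.2 kips → 0.75 × 143.2 = 107 kips.
Bolt shear governs: 63.6 kips.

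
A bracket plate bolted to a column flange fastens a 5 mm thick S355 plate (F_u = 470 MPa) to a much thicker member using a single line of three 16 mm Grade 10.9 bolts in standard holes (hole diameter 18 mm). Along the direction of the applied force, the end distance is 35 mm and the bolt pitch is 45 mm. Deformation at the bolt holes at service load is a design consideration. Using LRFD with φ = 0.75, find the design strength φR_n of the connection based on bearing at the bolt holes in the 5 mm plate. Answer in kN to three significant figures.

Per bolt r_n = 1.2 l_c t F_u ≤ 2.4 d t F_u; upper limit = 2.4 × 16 × 5 × 470 / 1000 = 90.24 kN.
Edge bolt: l_c = 35 − 18/2 = 26 mm → 1.2 × 26 × 5 × 470 / 1000 = 73.32 → r_n = 73.32 kN.
Interior bolts: l_c = 45 − 18 = 27 mm → 1.2 × 27 × 5 × 470 / 1000 = 76.14 → r_n = 76.14 kN.
R_n = 1 × 73.32 + 2 × 76.14 = 225.6 kN.
Design strength φR_n = 0.75 × 225.6 = 169 kN.

169 kN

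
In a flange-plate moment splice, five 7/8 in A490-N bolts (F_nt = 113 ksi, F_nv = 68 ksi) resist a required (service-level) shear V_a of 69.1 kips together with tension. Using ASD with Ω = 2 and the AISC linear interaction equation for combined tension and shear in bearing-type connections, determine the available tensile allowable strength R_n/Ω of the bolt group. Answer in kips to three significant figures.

A_b = π·0.875²/4 = 0.6013 in²; f_rv = 69.1 / (5 × 0.6013) = 22.98 ksi.
F'_nt = 1.3 F_nt − (Ω F_nt / F_nv) f_rv = 1.3·113 − (2·113/68)·22.98 = 70.52 ksi, capped at F_nt → F'_nt = 70.52 ksi.
R_n = F'_nt · A_b · n = 70.52 × 0.6013 × 5 = 212 kips.
Allowable strength R_n/Ω = 212 / 2 = 106 kips.

106 kips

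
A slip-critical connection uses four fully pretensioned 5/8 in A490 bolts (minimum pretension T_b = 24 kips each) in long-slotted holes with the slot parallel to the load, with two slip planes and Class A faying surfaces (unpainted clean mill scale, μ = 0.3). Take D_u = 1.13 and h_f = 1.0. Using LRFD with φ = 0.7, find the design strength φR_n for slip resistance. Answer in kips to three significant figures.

45.6 kips

R_n = μ · D_u · h_f · T_b · n_s · n_b = 0.3 × 1.13 × 1.0 × 24 × 2 × 4 = 65.09 kips.
Design strength φR_n = 0.7 × 65.09 = 45.6 kips.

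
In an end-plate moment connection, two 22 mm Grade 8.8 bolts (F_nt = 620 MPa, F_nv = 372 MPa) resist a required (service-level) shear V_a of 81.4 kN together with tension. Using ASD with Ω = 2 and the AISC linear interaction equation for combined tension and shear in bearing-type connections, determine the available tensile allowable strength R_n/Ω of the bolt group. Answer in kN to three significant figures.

A_b = π·22²/4 = 380.1 mm²; f_rv = 81.4 × 1000 / (2 × 380.1) = 107.1 MPa.
F'_nt = 1.3 F_nt − (Ω F_nt / F_nv) f_rv = 1.3·620 − (2·620/372)·107.1 = 449.1 MPa, capped at F_nt → F'_nt = 449.1 MPa.
R_n = F'_nt · A_b · n = 449.1 × 380.1 × 2 / 1000 = 341.4 kN.
Allowable strength R_n/Ω = 341.4 / 2 = 171 kN.

171 kN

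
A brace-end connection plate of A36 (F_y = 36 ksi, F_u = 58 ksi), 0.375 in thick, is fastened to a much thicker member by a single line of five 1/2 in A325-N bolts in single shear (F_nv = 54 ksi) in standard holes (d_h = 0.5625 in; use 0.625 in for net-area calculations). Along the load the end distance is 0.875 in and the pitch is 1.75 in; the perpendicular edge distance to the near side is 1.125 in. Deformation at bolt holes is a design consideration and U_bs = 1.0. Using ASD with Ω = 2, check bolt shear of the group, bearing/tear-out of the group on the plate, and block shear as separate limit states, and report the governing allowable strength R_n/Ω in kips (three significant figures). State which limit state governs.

26.5 kips (bolt shear governs)

Bolt shear: A_b = π·0.5²/4 = 0.1963 in²; R_n = 54 × 0.1963 × 5 × 1 = 53.01 kips → 53.01 / 2 = 26.5 kips.
Bearing: edge l_c = 0.5938, r_n = 15.5 kips; interior l_c = 1.188, r_n = 26.1 kips; R_n = 15.5 + 4·26.1 = 119.9 kips → 59.9 kips.
Block shear: A_gv = 2.953, A_nv = 1.898, A_nt = 0.3047 in²; R_n = min(0.6F_uA_nv, 0.6F_yA_gv) + U_bs·F_u·A_nt = 81.46 kips → 40.7 kips.
Bolt shear governs: 26.5 kips.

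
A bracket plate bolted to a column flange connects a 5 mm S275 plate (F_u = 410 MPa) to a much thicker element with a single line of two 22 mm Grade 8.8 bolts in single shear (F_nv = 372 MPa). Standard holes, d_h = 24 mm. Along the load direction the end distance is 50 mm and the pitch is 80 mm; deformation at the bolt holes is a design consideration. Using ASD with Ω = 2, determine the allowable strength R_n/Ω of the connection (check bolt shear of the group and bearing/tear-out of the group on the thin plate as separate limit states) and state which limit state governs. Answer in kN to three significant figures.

101 kN (bearing governs)

Bolt shear: A_b = π·22²/4 = 380.1 mm²; R_n = 372 × 380.1 × 2 × 1 / 1000 = 282.8 kN → 282.8 / 2 = 141 kN.
Bearing (1.2 l_c t F_u ≤ 2.4 d t F_u): upper limit = 2.4·22·5·410 / 1000 = 108.2 kN.
  Edge l_c = 50 − 24/2 = 38 → r_n = 93.48 kN; interior l_c = 80 − 24 = 56 → r_n = 108.2 kN.
  R_n,bearing = 1·93.48 + 1·108.2 = 201.7 kN → 201.7 / 2 = 101 kN.
Bearing governs: 101 kN.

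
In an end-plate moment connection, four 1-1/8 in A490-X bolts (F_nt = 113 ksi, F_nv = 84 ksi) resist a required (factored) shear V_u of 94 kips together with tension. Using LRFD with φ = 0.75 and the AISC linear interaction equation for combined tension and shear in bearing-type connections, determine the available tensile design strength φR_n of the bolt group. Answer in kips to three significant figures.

A_b = π·1.125²/4 = 0.994 in²; f_rv = 94 / (4 × 0.994) = 23.64 ksi.
F'_nt = 1.3 F_nt − (F_nt / φF_nv) f_rv = 1.3·113 − (113/(0.75·84))·23.64 = 104.5 ksi, capped at F_nt → F'_nt = 104.5 ksi.
R_n = F'_nt · A_b · n = 104.5 × 0.994 × 4 = 415.5 kips.
Design strength φR_n = 0.75 × 415.5 = 312 kips.

312 kips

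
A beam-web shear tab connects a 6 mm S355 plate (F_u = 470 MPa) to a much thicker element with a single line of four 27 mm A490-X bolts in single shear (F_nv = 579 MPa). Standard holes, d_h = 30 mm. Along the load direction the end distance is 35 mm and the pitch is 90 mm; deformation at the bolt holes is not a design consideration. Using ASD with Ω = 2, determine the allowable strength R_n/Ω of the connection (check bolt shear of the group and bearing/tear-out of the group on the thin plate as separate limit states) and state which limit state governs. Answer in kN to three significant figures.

Bolt shear: A_b = π·27²/4 = 572.6 mm²; R_n = 579 × 572.6 × 4 × 1 / 1000 = 1326 kN → 1326 / 2 = 663 kN.
Bearing (1.5 l_c t F_u ≤ 3.0 d t F_u): upper limit = 3.0·27·6·470 / 1000 = 228.4 kN.
  Edge l_c = 35 − 30/2 = 20 → r_n = 84.6 kN; interior l_c = 90 − 30 = 60 → r_n = 228.4 kN.
  R_n,bearing = 1·84.6 + 3·228.4 = 769.9 kN → 769.9 / 2 = 385 kN.
Bearing governs: 385 kN.

385 kN (bearing governs)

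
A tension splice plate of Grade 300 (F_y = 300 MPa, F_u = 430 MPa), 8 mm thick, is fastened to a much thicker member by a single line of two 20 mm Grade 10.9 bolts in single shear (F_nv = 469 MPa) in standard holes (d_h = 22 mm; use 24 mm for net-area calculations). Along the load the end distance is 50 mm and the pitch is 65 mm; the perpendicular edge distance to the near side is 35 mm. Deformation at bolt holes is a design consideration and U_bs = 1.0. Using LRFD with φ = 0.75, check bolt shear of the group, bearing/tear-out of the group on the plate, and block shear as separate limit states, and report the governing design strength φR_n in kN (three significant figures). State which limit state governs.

Bolt shear: A_b = π·20²/4 = 314.2 mm²; R_n = 469 × 314.2 × 2 × 1 / 1000 = 294.7 kN → 0.75 × 294.7 = 221 kN.
Bearing: edge l_c = 39, r_n = 161 kN; interior l_c = 43, r_n = 165.1 kN; R_n = 161 + 1·165.1 = 326.1 kN → 245 kN.
Block shear: A_gv = 920, A_nv = 632, A_nt = 184 mm²; R_n = min(0.6F_uA_nv, 0.6F_yA_gv) + U_bs·F_u·A_nt = 242.2 kN → 182 kN.
Block shear governs: 182 kN.

182 kN (block shear governs)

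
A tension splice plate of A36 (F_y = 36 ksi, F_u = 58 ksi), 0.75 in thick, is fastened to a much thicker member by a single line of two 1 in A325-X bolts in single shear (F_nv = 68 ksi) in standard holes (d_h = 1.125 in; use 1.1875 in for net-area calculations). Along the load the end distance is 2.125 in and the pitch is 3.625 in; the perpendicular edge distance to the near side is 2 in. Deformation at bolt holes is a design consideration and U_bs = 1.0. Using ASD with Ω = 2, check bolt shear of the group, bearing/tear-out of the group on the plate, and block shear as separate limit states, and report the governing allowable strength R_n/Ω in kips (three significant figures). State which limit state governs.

Bolt shear: A_b = π·1²/4 = 0.7854 in²; R_n = 68 × 0.7854 × 2 × 1 = 106.8 kips → 106.8 / 2 = 53.4 kips.
Bearing: edge l_c = 1.562, r_n = 81.56 kips; interior l_c = 2.5, r_n = 104.4 kips; R_n = 81.56 + 1·104.4 = 186 kips → 93 kips.
Block shear: A_gv = 4.312, A_nv = 2.977, A_nt = 1.055 in²; R_n = min(0.6F_uA_nv, 0.6F_yA_gv) + U_bs·F_u·A_nt = 154.3 kips → 77.2 kips.
Bolt shear governs: 53.4 kips.

53.4 kips (bolt shear governs)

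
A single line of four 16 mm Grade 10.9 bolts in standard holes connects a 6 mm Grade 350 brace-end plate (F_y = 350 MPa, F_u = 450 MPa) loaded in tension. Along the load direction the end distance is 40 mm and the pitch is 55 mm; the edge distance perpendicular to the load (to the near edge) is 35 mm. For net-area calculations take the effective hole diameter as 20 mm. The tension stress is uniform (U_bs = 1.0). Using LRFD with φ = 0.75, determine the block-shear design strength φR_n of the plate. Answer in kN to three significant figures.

Shear plane L_v = 40 + 3·55 = 205 mm; A_gv = 205 × 6 = 1230 mm².
A_nv = (205 − 3.5·20) × 6 = 810 mm².
A_nt = (35 − 0.5·20) × 6 = 150 mm².
0.6 F_u A_nv = 218.7 kN; 0.6 F_y A_gv = 258.3 kN → shear rupture governs the shear term.
R_n = 218.7 + 1.0 × 450 × 150 / 1000 = 286.2 kN.
Design strength φR_n = 0.75 × 286.2 = 215 kN.

215 kN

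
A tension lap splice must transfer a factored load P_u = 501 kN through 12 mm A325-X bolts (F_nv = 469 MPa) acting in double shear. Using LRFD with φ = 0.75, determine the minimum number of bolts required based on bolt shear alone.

7 bolts

A_b = π·12²/4 = 113.1 mm².
Per-bolt design strength φR_n = 0.75 × 469 × 113.1 × 2 / 1000 = 79.56 kN.
n ≥ 501 / 79.56 = 6.297 → use 7 bolts.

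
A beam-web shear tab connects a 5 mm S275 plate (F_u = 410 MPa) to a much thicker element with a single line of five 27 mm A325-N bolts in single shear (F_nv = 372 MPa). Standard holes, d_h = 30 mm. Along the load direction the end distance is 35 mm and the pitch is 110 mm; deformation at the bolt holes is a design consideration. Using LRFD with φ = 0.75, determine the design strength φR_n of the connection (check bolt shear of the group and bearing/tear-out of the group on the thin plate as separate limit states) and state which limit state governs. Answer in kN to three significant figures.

435 kN (bearing governs)

Bolt shear: A_b = π·27²/4 = 572.6 mm²; R_n = 372 × 572.6 × 5 × 1 / 1000 = 1065 kN → 0.75 × 1065 = 799 kN.
Bearing (1.2 l_c t F_u ≤ 2.4 d t F_u): upper limit = 2.4·27·5·410 / 1000 = 132.8 kN.
  Edge l_c = 35 − 30/2 = 20 → r_n = 49.2 kN; interior l_c = 110 − 30 = 80 → r_n = 132.8 kN.
  R_n,bearing = 1·49.2 + 4·132.8 = 580.6 kN → 0.75 × 580.6 = 435 kN.
Bearing governs: 435 kN.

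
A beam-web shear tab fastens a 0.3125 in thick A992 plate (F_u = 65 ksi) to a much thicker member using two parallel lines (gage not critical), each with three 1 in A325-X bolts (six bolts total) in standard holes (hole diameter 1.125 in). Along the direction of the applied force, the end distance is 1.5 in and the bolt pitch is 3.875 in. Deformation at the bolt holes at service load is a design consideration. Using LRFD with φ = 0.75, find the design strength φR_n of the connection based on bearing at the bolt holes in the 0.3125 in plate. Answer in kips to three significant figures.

181 kips

Per bolt r_n = 1.2 l_c t F_u ≤ 2.4 d t F_u; upper limit = 2.4 × 1 × 0.3125 × 65 = 48.75 kips.
Edge bolt: l_c = 1.5 − 1.125/2 = 0.9375 in → 1.2 × 0.9375 × 0.3125 × 65 = 22.85 → r_n = 22.85 kips.
Interior bolts: l_c = 3.875 − 1.125 = 2.75 in → 1.2 × 2.75 × 0.3125 × 65 = 67.03 → r_n = 48.75 kips.
R_n = 2 × 22.85 + 4 × 48.75 = 240.7 kips.
Design strength φR_n = 0.75 × 240.7 = 181 kips.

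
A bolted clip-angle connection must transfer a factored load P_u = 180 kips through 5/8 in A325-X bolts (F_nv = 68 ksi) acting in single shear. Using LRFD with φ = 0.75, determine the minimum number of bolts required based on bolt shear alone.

A_b = π·0.625²/4 = 0.3068 in².
Per-bolt design strength φR_n = 0.75 × 68 × 0.3068 × 1 = 15.65 kips.
n ≥ 180 / 15.65 = 11.5 → use 12 bolts.

12 bolts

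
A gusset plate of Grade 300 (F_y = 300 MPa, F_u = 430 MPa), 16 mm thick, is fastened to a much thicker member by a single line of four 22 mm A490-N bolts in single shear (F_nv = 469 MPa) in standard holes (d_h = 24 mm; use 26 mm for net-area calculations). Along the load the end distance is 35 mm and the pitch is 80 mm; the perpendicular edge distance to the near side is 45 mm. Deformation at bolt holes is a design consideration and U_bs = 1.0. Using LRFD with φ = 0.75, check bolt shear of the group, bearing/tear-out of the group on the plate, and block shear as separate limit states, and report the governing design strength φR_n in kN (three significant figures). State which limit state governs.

535 kN (bolt shear governs)

Bolt shear: A_b = π·22²/4 = 380.1 mm²; R_n = 469 × 380.1 × 4 × 1 / 1000 = 713.1 kN → 0.75 × 713.1 = 535 kN.
Bearing: edge l_c = 23, r_n = 189.9 kN; interior l_c = 56, r_n = 363.3 kN; R_n = 189.9 + 3·363.3 = 1280 kN → 960 kN.
Block shear: A_gv = 4400, A_nv = 2944, A_nt = 512 mm²; R_n = min(0.6F_uA_nv, 0.6F_yA_gv) + U_bs·F_u·A_nt = 979.7 kN → 735 kN.
Bolt shear governs: 535 kN.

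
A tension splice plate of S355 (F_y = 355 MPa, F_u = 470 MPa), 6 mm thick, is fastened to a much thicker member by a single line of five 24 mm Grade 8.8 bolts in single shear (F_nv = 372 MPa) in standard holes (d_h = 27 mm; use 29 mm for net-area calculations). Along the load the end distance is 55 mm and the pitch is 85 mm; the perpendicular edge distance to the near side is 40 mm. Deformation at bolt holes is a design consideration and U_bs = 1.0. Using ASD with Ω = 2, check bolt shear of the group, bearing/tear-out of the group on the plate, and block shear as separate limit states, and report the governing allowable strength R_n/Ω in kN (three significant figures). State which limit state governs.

260 kN (block shear governs)

Bolt shear: A_b = π·24²/4 = 452.4 mm²; R_n = 372 × 452.4 × 5 × 1 / 1000 = 841.4 kN → 841.4 / 2 = 421 kN.
Bearing: edge l_c = 41.5, r_n = 140.4 kN; interior l_c = 58, r_n = 162.4 kN; R_n = 140.4 + 4·162.4 = 790.2 kN → 395 kN.
Block shear: A_gv = 2370, A_nv = 1587, A_nt = 153 mm²; R_n = min(0.6F_uA_nv, 0.6F_yA_gv) + U_bs·F_u·A_nt = 519.4 kN → 260 kN.
Block shear governs: 260 kN.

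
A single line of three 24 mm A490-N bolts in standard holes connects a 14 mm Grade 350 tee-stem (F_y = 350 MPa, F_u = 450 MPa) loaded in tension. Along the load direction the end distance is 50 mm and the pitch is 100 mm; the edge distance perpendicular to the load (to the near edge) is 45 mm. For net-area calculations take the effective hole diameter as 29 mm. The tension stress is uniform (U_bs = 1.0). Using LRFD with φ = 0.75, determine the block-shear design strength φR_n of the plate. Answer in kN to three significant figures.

Shear plane L_v = 50 + 2·100 = 250 mm; A_gv = 250 × 14 = 3500 mm².
A_nv = (250 − 2.5·29) × 14 = 2485 mm².
A_nt = (45 − 0.5·29) × 14 = 427 mm².
0.6 F_u A_nv = 671 kN; 0.6 F_y A_gv = 735 kN → shear rupture governs the shear term.
R_n = 671 + 1.0 × 450 × 427 / 1000 = 863.1 kN.
Design strength φR_n = 0.75 × 863.1 = 647 kN.

647 kN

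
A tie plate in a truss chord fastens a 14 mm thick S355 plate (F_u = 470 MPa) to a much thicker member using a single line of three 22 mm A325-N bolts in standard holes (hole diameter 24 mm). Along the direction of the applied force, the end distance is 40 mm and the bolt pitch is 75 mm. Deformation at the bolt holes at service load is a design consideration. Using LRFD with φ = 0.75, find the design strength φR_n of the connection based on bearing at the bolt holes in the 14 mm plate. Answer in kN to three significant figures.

Per bolt r_n = 1.2 l_c t F_u ≤ 2.4 d t F_u; upper limit = 2.4 × 22 × 14 × 470 / 1000 = 347.4 kN.
Edge bolt: l_c = 40 − 24/2 = 28 mm → 1.2 × 28 × 14 × 470 / 1000 = 221.1 → r_n = 221.1 kN.
Interior bolts: l_c = 75 − 24 = 51 mm → 1.2 × 51 × 14 × 470 / 1000 = 402.7 → r_n = 347.4 kN.
R_n = 1 × 221.1 + 2 × 347.4 = 915.9 kN.
Design strength φR_n = 0.75 × 915.9 = 687 kN.

687 kN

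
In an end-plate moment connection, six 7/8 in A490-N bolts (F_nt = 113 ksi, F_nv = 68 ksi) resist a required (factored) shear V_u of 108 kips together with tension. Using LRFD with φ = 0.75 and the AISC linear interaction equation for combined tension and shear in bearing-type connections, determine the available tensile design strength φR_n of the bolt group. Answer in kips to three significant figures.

218 kips

A_b = π·0.875²/4 = 0.6013 in²; f_rv = 108 / (6 × 0.6013) = 29.93 ksi.
F'_nt = 1.3 F_nt − (F_nt / φF_nv) f_rv = 1.3·113 − (113/(0.75·68))·29.93 = 80.58 ksi, capped at F_nt → F'_nt = 80.58 ksi.
R_n = F'_nt · A_b · n = 80.58 × 0.6013 × 6 = 290.7 kips.
Design strength φR_n = 0.75 × 290.7 = 218 kips.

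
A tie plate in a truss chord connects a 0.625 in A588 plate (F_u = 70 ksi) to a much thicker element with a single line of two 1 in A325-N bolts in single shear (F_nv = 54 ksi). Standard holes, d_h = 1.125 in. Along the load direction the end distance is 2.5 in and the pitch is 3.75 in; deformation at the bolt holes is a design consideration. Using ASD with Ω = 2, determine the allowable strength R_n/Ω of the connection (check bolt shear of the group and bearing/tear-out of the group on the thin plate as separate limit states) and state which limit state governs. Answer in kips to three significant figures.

42.4 kips (bolt shear governs)

Bolt shear: A_b = π·1²/4 = 0.7854 in²; R_n = 54 × 0.7854 × 2 × 1 = 84.82 kips → 84.82 / 2 = 42.4 kips.
Bearing (1.2 l_c t F_u ≤ 2.4 d t F_u): upper limit = 2.4·1·0.625·70 = 105 kips.
  Edge l_c = 2.5 − 1.125/2 = 1.938 → r_n = 101.7 kips; interior l_c = 3.75 − 1.125 = 2.625 → r_n = 105 kips.
  R_n,bearing = 1·101.7 + 1·105 = 206.7 kips → 206.7 / 2 = 103 kips.
Bolt shear governs: 42.4 kips.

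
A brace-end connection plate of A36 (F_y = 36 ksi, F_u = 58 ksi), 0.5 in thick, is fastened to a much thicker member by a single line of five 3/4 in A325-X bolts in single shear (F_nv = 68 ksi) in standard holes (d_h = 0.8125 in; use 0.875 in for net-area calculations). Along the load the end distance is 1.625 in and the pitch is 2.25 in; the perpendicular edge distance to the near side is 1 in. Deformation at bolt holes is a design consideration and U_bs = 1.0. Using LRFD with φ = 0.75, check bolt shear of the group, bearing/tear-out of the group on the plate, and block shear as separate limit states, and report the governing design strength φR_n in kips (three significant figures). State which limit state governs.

Bolt shear: A_b = π·0.75²/4 = 0.4418 in²; R_n = 68 × 0.4418 × 5 × 1 = 150.2 kips → 0.75 × 150.2 = 113 kips.
Bearing: edge l_c = 1.219, r_n = 42.41 kips; interior l_c = 1.438, r_n = 50.02 kips; R_n = 42.41 + 4·50.02 = 242.5 kips → 182 kips.
Block shear: A_gv = 5.312, A_nv = 3.344, A_nt = 0.2812 in²; R_n = min(0.6F_uA_nv, 0.6F_yA_gv) + U_bs·F_u·A_nt = 131.1 kips → 98.3 kips.
Block shear governs: 98.3 kips.

98.3 kips (block shear governs)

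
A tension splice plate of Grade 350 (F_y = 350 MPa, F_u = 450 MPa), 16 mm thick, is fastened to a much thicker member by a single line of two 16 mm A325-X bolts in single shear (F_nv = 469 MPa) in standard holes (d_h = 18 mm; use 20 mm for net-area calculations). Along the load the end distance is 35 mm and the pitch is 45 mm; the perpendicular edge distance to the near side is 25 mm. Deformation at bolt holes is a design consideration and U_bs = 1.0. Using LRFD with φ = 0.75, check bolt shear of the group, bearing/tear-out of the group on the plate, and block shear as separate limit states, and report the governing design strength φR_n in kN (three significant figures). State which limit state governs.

141 kN (bolt shear governs)

Bolt shear: A_b = π·16²/4 = 201.1 mm²; R_n = 469 × 201.1 × 2 × 1 / 1000 = 188.6 kN → 0.75 × 188.6 = 141 kN.
Bearing: edge l_c = 26, r_n = 224.6 kN; interior l_c = 27, r_n = 233.3 kN; R_n = 224.6 + 1·233.3 = 457.9 kN → 343 kN.
Block shear: A_gv = 1280, A_nv = 800, A_nt = 240 mm²; R_n = min(0.6F_uA_nv, 0.6F_yA_gv) + U_bs·F_u·A_nt = 324 kN → 243 kN.
Bolt shear governs: 141 kN.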